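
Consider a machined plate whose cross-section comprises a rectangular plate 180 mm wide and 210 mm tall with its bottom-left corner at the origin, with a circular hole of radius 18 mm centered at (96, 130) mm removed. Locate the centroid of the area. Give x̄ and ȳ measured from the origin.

plate: A = 180 × 210 = 37800.00, centroid at (90.00, 105.00).
hole: A = −π·18² = -1017.88, centroid at (96.00, 130.00).
ΣA = 36782.12 mm²
ΣAx̄ = (37800.00)(90.00) + (-1017.88)(96.00) = 3304283.90 mm³
ΣAȳ = (37800.00)(105.00) + (-1017.88)(130.00) = 3836676.12 mm³
x̄ = 3304283.90 / 36782.12 = 89.83 mm
ȳ = 3836676.12 / 36782.12 = 104.31 mm

x̄ = 89.83 mm, ȳ = 104.31 mm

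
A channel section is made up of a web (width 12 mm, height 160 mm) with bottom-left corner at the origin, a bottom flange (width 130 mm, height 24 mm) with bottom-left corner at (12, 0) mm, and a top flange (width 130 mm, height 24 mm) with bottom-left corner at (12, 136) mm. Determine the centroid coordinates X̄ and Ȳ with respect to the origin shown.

web: A = 12 × 160 = 1920.00, centroid at (6.00, 80.00).
bottom flange: A = 130 × 24 = 3120.00, centroid at (77.00, 12.00).
top flange: A = 130 × 24 = 3120.00, centroid at (77.00, 148.00).
ΣA = 8160.00 mm²
ΣAX̄ = (1920.00)(6.00) + (3120.00)(77.00) + (3120.00)(77.00) = 492000.00 mm³
ΣAȲ = (1920.00)(80.00) + (3120.00)(12.00) + (3120.00)(148.00) = 652800.00 mm³
X̄ = 492000.00 / 8160.00 = 60.29 mm
Ȳ = 652800.00 / 8160.00 = 80.00 mm

X̄ = 60.29 mm, Ȳ = 80.00 mm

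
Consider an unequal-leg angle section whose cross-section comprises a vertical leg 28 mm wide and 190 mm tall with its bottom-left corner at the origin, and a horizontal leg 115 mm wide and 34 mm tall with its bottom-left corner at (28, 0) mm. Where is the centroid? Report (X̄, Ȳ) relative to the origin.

X̄ = 44.29 mm, Ȳ = 61.96 mm

vertical leg: A = 28 × 190 = 5320.00, centroid at (14.00, 95.00).
horizontal leg: A = 115 × 34 = 3910.00, centroid at (85.50, 17.00).
ΣA = 9230.00 mm²
ΣAX̄ = (5320.00)(14.00) + (3910.00)(85.50) = 408785.00 mm³
ΣAȲ = (5320.00)(95.00) + (3910.00)(17.00) = 571870.00 mm³
X̄ = 408785.00 / 9230.00 = 44.29 mm
Ȳ = 571870.00 / 9230.00 = 61.96 mm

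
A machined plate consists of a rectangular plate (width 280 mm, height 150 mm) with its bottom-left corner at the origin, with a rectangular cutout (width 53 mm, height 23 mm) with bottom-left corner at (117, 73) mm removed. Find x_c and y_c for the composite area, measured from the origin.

x_c = 139.90 mm, y_c = 74.72 mm

Part | A | x̄ᵢ | ȳᵢ | A·x̄ᵢ | A·ȳᵢ
plate | 42000.00 | 140.00 | 75.00 | 5880000.00 | 3150000.00
hole | -1219.00 | 143.50 | 84.50 | -174926.50 | -103005.50
Σ | 40781.00 |  |  | 5705073.50 | 3046994.50
x_c = 5705073.50 / 40781.00 = 139.90 mm
y_c = 3046994.50 / 40781.00 = 74.72 mm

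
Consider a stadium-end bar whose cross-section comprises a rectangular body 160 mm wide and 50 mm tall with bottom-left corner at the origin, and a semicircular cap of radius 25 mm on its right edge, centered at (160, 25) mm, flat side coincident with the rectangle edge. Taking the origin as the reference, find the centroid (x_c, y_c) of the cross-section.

rectangular body: A = 160 × 50 = 8000.00, centroid at (80.00, 25.00).
semicircular end: A = ½π·25² = 981.75, centroid at (170.61, 25.00).
ΣA = 8981.75 mm²
ΣAx_c = (8000.00)(80.00) + (981.75)(170.61) = 807496.30 mm³
ΣAy_c = (8000.00)(25.00) + (981.75)(25.00) = 224543.69 mm³
x_c = 807496.30 / 8981.75 = 89.90 mm
y_c = 224543.69 / 8981.75 = 25.00 mm

x_c = 89.90 mm, y_c = 25.00 mm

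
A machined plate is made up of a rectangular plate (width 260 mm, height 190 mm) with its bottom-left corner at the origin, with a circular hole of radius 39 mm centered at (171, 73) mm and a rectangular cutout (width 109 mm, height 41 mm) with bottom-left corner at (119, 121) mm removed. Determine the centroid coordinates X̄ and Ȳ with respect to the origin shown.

Part | A | x̄ᵢ | ȳᵢ | A·x̄ᵢ | A·ȳᵢ
plate | 49400.00 | 130.00 | 95.00 | 6422000.00 | 4693000.00
hole 1 | -4778.36 | 171.00 | 73.00 | -817099.97 | -348820.46
hole 2 | -4469.00 | 173.50 | 141.50 | -775371.50 | -632363.50
Σ | 40152.64 |  |  | 4829528.53 | 3711816.04
X̄ = 4829528.53 / 40152.64 = 120.28 mm
Ȳ = 3711816.04 / 40152.64 = 92.44 mm

X̄ = 120.28 mm, Ȳ = 92.44 mm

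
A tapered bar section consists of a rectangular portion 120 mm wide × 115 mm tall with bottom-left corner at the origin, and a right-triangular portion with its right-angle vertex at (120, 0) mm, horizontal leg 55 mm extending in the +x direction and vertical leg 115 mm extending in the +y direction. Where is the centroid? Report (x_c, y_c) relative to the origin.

rectangular portion: A = 120 × 115 = 13800.00, centroid at (60.00, 57.50).
triangular portion: A = ½·55·115 = 3162.50, centroid at (138.33, 38.33).
ΣA = 16962.50 mm²
ΣAx_c = (13800.00)(60.00) + (3162.50)(138.33) = 1265479.17 mm³
ΣAy_c = (13800.00)(57.50) + (3162.50)(38.33) = 914729.17 mm³
x_c = 1265479.17 / 16962.50 = 74.60 mm
y_c = 914729.17 / 16962.50 = 53.93 mm

x_c = 74.60 mm, y_c = 53.93 mm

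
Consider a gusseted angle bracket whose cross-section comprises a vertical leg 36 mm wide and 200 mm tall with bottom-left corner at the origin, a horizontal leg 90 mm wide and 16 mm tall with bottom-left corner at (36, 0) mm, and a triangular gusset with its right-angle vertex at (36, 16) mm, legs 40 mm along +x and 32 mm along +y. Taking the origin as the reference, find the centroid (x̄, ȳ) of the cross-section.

x̄ = 29.94 mm, ȳ = 80.67 mm

Part | A | x̄ᵢ | ȳᵢ | A·x̄ᵢ | A·ȳᵢ
vertical leg | 7200.00 | 18.00 | 100.00 | 129600.00 | 720000.00
horizontal leg | 1440.00 | 81.00 | 8.00 | 116640.00 | 11520.00
gusset | 640.00 | 49.33 | 26.67 | 31573.33 | 17066.67
Σ | 9280.00 |  |  | 277813.33 | 748586.67
x̄ = 277813.33 / 9280.00 = 29.94 mm
ȳ = 748586.67 / 9280.00 = 80.67 mm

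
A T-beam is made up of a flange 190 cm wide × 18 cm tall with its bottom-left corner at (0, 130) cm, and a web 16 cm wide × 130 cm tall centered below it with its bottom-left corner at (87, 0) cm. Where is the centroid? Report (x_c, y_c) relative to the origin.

x_c = 95.00 cm, y_c = 111.01 cm

web: A = 16 × 130 = 2080.00, centroid at (95.00, 65.00).
flange: A = 190 × 18 = 3420.00, centroid at (95.00, 139.00).
ΣA = 5500.00 cm²
ΣAx_c = (2080.00)(95.00) + (3420.00)(95.00) = 522500.00 cm³
ΣAy_c = (2080.00)(65.00) + (3420.00)(139.00) = 610580.00 cm³
x_c = 522500.00 / 5500.00 = 95.00 cm
y_c = 610580.00 / 5500.00 = 111.01 cm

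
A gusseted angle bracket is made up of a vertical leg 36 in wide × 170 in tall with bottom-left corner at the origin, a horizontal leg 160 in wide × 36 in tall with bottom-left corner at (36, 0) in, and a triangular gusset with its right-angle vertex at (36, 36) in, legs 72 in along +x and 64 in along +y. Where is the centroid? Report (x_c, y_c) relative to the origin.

vertical leg: A = 36 × 170 = 6120.00, centroid at (18.00, 85.00).
horizontal leg: A = 160 × 36 = 5760.00, centroid at (116.00, 18.00).
gusset: A = ½·72·64 = 2304.00, centroid at (60.00, 57.33).
ΣA = 14184.00 in², ΣAx_c = 916560.00 in³, ΣAy_c = 755976.00 in³.
x_c = 916560.00/14184.00 = 64.62 in; y_c = 755976.00/14184.00 = 53.30 in.

x_c = 64.62 in, y_c = 53.30 in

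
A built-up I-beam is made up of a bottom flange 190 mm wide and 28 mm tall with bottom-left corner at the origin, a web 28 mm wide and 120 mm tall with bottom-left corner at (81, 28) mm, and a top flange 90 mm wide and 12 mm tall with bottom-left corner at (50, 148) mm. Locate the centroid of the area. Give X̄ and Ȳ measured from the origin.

bottom flange: A = 190 × 28 = 5320.00, centroid at (95.00, 14.00).
web: A = 28 × 120 = 3360.00, centroid at (95.00, 88.00).
top flange: A = 90 × 12 = 1080.00, centroid at (95.00, 154.00).
ΣA = 9760.00 mm², ΣAX̄ = 927200.00 mm³, ΣAȲ = 536480.00 mm³.
X̄ = 927200.00/9760.00 = 95.00 mm; Ȳ = 536480.00/9760.00 = 54.97 mm.

X̄ = 95.00 mm, Ȳ = 54.97 mm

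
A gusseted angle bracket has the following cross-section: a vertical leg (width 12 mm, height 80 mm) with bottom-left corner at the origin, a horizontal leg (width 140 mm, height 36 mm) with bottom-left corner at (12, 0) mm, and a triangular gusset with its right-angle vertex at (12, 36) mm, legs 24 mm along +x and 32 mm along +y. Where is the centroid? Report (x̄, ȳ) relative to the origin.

x̄ = 66.84 mm, ȳ = 23.03 mm

Part | A | x̄ᵢ | ȳᵢ | A·x̄ᵢ | A·ȳᵢ
vertical leg | 960.00 | 6.00 | 40.00 | 5760.00 | 38400.00
horizontal leg | 5040.00 | 82.00 | 18.00 | 413280.00 | 90720.00
gusset | 384.00 | 20.00 | 46.67 | 7680.00 | 17920.00
Σ | 6384.00 |  |  | 426720.00 | 147040.00
x̄ = 426720.00 / 6384.00 = 66.84 mm
ȳ = 147040.00 / 6384.00 = 23.03 mm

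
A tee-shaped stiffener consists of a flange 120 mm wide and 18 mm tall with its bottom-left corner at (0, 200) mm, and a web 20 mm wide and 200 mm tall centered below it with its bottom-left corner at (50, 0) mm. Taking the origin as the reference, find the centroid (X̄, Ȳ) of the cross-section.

X̄ = 60.00 mm, Ȳ = 138.22 mm

web: A = 20 × 200 = 4000.00, centroid at (60.00, 100.00).
flange: A = 120 × 18 = 2160.00, centroid at (60.00, 209.00).
ΣA = 6160.00 mm², ΣAX̄ = 369600.00 mm³, ΣAȲ = 851440.00 mm³.
X̄ = 369600.00/6160.00 = 60.00 mm; Ȳ = 851440.00/6160.00 = 138.22 mm.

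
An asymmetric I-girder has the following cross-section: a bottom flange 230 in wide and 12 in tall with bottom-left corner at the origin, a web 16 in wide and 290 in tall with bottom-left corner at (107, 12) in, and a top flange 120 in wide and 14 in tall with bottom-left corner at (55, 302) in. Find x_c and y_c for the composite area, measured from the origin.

x_c = 115.00 in, y_c = 139.22 in

bottom flange: A = 230 × 12 = 2760.00, centroid at (115.00, 6.00).
web: A = 16 × 290 = 4640.00, centroid at (115.00, 157.00).
top flange: A = 120 × 14 = 1680.00, centroid at (115.00, 309.00).
ΣA = 9080.00 in²
ΣAx_c = (2760.00)(115.00) + (4640.00)(115.00) + (1680.00)(115.00) = 1044200.00 in³
ΣAy_c = (2760.00)(6.00) + (4640.00)(157.00) + (1680.00)(309.00) = 1264160.00 in³
x_c = 1044200.00 / 9080.00 = 115.00 in
y_c = 1264160.00 / 9080.00 = 139.22 in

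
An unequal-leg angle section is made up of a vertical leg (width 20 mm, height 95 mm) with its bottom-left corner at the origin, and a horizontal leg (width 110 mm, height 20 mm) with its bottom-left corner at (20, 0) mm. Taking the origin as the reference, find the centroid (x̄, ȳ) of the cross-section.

x̄ = 44.88 mm, ȳ = 27.38 mm

Part | A | x̄ᵢ | ȳᵢ | A·x̄ᵢ | A·ȳᵢ
vertical leg | 1900.00 | 10.00 | 47.50 | 19000.00 | 90250.00
horizontal leg | 2200.00 | 75.00 | 10.00 | 165000.00 | 22000.00
Σ | 4100.00 |  |  | 184000.00 | 112250.00
x̄ = 184000.00 / 4100.00 = 44.88 mm
ȳ = 112250.00 / 4100.00 = 27.38 mm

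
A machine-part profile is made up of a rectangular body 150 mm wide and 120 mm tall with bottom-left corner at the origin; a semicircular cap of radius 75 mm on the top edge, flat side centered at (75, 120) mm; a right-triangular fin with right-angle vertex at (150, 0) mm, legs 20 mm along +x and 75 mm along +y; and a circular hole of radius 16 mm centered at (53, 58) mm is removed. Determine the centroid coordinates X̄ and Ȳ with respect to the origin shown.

X̄ = 77.95 mm, Ȳ = 89.38 mm

rectangular body: A = 150 × 120 = 18000.00, centroid at (75.00, 60.00).
semicircular top: A = ½π·75² = 8835.73, centroid at (75.00, 151.83).
triangular fin: A = ½·20·75 = 750.00, centroid at (156.67, 25.00).
hole: A = −π·16² = -804.25, centroid at (53.00, 58.00).
ΣA = 26781.48 mm²
ΣAX̄ = (18000.00)(75.00) + (8835.73)(75.00) + (750.00)(156.67) + (-804.25)(53.00) = 2087554.57 mm³
ΣAȲ = (18000.00)(60.00) + (8835.73)(151.83) + (750.00)(25.00) + (-804.25)(58.00) = 2393641.15 mm³
X̄ = 2087554.57 / 26781.48 = 77.95 mm
Ȳ = 2393641.15 / 26781.48 = 89.38 mm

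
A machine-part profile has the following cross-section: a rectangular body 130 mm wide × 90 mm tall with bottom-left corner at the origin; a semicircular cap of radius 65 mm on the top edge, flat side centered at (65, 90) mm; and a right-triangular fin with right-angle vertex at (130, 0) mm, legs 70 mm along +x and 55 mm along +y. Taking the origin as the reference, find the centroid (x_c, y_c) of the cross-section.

x_c = 73.39 mm, y_c = 66.24 mm

Part | A | x̄ᵢ | ȳᵢ | A·x̄ᵢ | A·ȳᵢ
rectangular body | 11700.00 | 65.00 | 45.00 | 760500.00 | 526500.00
semicircular top | 6636.61 | 65.00 | 117.59 | 431379.94 | 780378.64
triangular fin | 1925.00 | 153.33 | 18.33 | 295166.67 | 35291.67
Σ | 20261.61 |  |  | 1487046.61 | 1342170.30
x_c = 1487046.61 / 20261.61 = 73.39 mm
y_c = 1342170.30 / 20261.61 = 66.24 mm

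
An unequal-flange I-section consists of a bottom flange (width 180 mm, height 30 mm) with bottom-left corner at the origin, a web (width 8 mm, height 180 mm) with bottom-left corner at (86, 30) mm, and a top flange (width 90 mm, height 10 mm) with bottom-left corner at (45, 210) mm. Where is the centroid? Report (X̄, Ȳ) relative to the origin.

X̄ = 90.00 mm, Ȳ = 57.79 mm

bottom flange: A = 180 × 30 = 5400.00, centroid at (90.00, 15.00).
web: A = 8 × 180 = 1440.00, centroid at (90.00, 120.00).
top flange: A = 90 × 10 = 900.00, centroid at (90.00, 215.00).
ΣA = 7740.00 mm²
ΣAX̄ = (5400.00)(90.00) + (1440.00)(90.00) + (900.00)(90.00) = 696600.00 mm³
ΣAȲ = (5400.00)(15.00) + (1440.00)(120.00) + (900.00)(215.00) = 447300.00 mm³
X̄ = 696600.00 / 7740.00 = 90.00 mm
Ȳ = 447300.00 / 7740.00 = 57.79 mm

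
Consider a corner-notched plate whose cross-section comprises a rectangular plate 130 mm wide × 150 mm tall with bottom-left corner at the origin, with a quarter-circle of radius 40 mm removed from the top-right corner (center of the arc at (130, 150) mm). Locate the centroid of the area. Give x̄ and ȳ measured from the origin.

Part | A | x̄ᵢ | ȳᵢ | A·x̄ᵢ | A·ȳᵢ
plate | 19500.00 | 65.00 | 75.00 | 1267500.00 | 1462500.00
removed quarter-circle | -1256.64 | 113.02 | 133.02 | -142029.48 | -167162.23
Σ | 18243.36 |  |  | 1125470.52 | 1295337.77
x̄ = 1125470.52 / 18243.36 = 61.69 mm
ȳ = 1295337.77 / 18243.36 = 71.00 mm

x̄ = 61.69 mm, ȳ = 71.00 mm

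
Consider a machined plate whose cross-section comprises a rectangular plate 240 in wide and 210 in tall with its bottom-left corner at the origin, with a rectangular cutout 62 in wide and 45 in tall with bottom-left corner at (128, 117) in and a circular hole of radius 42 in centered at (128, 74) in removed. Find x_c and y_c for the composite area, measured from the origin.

x_c = 116.36 in, y_c = 106.80 in

plate: A = 240 × 210 = 50400.00, centroid at (120.00, 105.00).
hole 1: A = −(62 × 45) = -2790.00, centroid at (159.00, 139.50).
hole 2: A = −π·42² = -5541.77, centroid at (128.00, 74.00).
ΣA = 42068.23 in², ΣAx_c = 4895043.51 in³, ΣAy_c = 4492704.06 in³.
x_c = 4895043.51/42068.23 = 116.36 in; y_c = 4492704.06/42068.23 = 106.80 in.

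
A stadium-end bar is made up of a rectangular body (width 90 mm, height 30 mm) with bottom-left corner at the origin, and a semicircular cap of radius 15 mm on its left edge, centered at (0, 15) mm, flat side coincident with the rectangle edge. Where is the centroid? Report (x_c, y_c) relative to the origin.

Part | A | x̄ᵢ | ȳᵢ | A·x̄ᵢ | A·ȳᵢ
rectangular body | 2700.00 | 45.00 | 15.00 | 121500.00 | 40500.00
semicircular end | 353.43 | -6.37 | 15.00 | -2250.00 | 5301.44
Σ | 3053.43 |  |  | 119250.00 | 45801.44
x_c = 119250.00 / 3053.43 = 39.05 mm
y_c = 45801.44 / 3053.43 = 15.00 mm

x_c = 39.05 mm, y_c = 15.00 mm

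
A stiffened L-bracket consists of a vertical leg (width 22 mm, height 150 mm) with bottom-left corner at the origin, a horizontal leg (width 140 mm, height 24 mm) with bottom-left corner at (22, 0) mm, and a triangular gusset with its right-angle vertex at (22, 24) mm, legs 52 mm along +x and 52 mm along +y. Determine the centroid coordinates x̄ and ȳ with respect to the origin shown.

Part | A | x̄ᵢ | ȳᵢ | A·x̄ᵢ | A·ȳᵢ
vertical leg | 3300.00 | 11.00 | 75.00 | 36300.00 | 247500.00
horizontal leg | 3360.00 | 92.00 | 12.00 | 309120.00 | 40320.00
gusset | 1352.00 | 39.33 | 41.33 | 53178.67 | 55882.67
Σ | 8012.00 |  |  | 398598.67 | 343702.67
x̄ = 398598.67 / 8012.00 = 49.75 mm
ȳ = 343702.67 / 8012.00 = 42.90 mm

x̄ = 49.75 mm, ȳ = 42.90 mm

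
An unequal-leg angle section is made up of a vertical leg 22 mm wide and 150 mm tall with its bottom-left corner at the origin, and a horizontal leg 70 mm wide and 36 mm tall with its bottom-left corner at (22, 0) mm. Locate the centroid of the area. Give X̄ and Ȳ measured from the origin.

X̄ = 30.92 mm, Ȳ = 50.32 mm

vertical leg: A = 22 × 150 = 3300.00, centroid at (11.00, 75.00).
horizontal leg: A = 70 × 36 = 2520.00, centroid at (57.00, 18.00).
ΣA = 5820.00 mm²
ΣAX̄ = (3300.00)(11.00) + (2520.00)(57.00) = 179940.00 mm³
ΣAȲ = (3300.00)(75.00) + (2520.00)(18.00) = 292860.00 mm³
X̄ = 179940.00 / 5820.00 = 30.92 mm
Ȳ = 292860.00 / 5820.00 = 50.32 mm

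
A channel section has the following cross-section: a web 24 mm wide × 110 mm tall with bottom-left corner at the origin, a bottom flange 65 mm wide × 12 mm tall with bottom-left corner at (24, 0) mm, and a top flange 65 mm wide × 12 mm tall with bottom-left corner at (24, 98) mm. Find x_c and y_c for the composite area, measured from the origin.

Part | A | x̄ᵢ | ȳᵢ | A·x̄ᵢ | A·ȳᵢ
web | 2640.00 | 12.00 | 55.00 | 31680.00 | 145200.00
bottom flange | 780.00 | 56.50 | 6.00 | 44070.00 | 4680.00
top flange | 780.00 | 56.50 | 104.00 | 44070.00 | 81120.00
Σ | 4200.00 |  |  | 119820.00 | 231000.00
x_c = 119820.00 / 4200.00 = 28.53 mm
y_c = 231000.00 / 4200.00 = 55.00 mm

x_c = 28.53 mm, y_c = 55.00 mm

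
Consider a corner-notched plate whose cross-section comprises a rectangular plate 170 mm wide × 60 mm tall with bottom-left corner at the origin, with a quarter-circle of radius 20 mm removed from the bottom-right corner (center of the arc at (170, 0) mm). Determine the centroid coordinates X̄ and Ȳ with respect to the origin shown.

X̄ = 82.57 mm, Ȳ = 30.68 mm

Part | A | x̄ᵢ | ȳᵢ | A·x̄ᵢ | A·ȳᵢ
plate | 10200.00 | 85.00 | 30.00 | 867000.00 | 306000.00
removed quarter-circle | -314.16 | 161.51 | 8.49 | -50740.41 | -2666.67
Σ | 9885.84 |  |  | 816259.59 | 303333.33
X̄ = 816259.59 / 9885.84 = 82.57 mm
Ȳ = 303333.33 / 9885.84 = 30.68 mm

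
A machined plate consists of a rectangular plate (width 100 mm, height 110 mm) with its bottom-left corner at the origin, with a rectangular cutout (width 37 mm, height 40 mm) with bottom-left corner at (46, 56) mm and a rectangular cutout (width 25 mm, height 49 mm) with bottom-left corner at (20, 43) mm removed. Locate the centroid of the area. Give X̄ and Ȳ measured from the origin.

X̄ = 50.00 mm, Ȳ = 49.41 mm

Part | A | x̄ᵢ | ȳᵢ | A·x̄ᵢ | A·ȳᵢ
plate | 11000.00 | 50.00 | 55.00 | 550000.00 | 605000.00
hole 1 | -1480.00 | 64.50 | 76.00 | -95460.00 | -112480.00
hole 2 | -1225.00 | 32.50 | 67.50 | -39812.50 | -82687.50
Σ | 8295.00 |  |  | 414727.50 | 409832.50
X̄ = 414727.50 / 8295.00 = 50.00 mm
Ȳ = 409832.50 / 8295.00 = 49.41 mm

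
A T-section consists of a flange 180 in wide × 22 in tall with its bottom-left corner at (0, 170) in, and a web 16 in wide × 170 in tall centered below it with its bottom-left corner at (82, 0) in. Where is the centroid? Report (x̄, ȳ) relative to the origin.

x̄ = 90.00 in, ȳ = 141.91 in

web: A = 16 × 170 = 2720.00, centroid at (90.00, 85.00).
flange: A = 180 × 22 = 3960.00, centroid at (90.00, 181.00).
ΣA = 6680.00 in², ΣAx̄ = 601200.00 in³, ΣAȳ = 947960.00 in³.
x̄ = 601200.00/6680.00 = 90.00 in; ȳ = 947960.00/6680.00 = 141.91 in.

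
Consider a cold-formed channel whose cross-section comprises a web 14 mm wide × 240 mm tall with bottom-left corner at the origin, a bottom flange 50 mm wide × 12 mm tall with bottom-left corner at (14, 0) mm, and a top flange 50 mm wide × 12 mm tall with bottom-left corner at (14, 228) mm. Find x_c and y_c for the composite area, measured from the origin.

x_c = 15.42 mm, y_c = 120.00 mm

web: A = 14 × 240 = 3360.00, centroid at (7.00, 120.00).
bottom flange: A = 50 × 12 = 600.00, centroid at (39.00, 6.00).
top flange: A = 50 × 12 = 600.00, centroid at (39.00, 234.00).
ΣA = 4560.00 mm²
ΣAx_c = (3360.00)(7.00) + (600.00)(39.00) + (600.00)(39.00) = 70320.00 mm³
ΣAy_c = (3360.00)(120.00) + (600.00)(6.00) + (600.00)(234.00) = 547200.00 mm³
x_c = 70320.00 / 4560.00 = 15.42 mm
y_c = 547200.00 / 4560.00 = 120.00 mm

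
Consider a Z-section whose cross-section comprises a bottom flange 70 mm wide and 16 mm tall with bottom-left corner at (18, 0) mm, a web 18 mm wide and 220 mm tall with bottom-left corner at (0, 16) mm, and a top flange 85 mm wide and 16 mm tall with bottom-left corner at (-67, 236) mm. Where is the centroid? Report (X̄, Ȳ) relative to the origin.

X̄ = 9.58 mm, Ȳ = 130.40 mm

Part | A | x̄ᵢ | ȳᵢ | A·x̄ᵢ | A·ȳᵢ
bottom flange | 1120.00 | 53.00 | 8.00 | 59360.00 | 8960.00
web | 3960.00 | 9.00 | 126.00 | 35640.00 | 498960.00
top flange | 1360.00 | -24.50 | 244.00 | -33320.00 | 331840.00
Σ | 6440.00 |  |  | 61680.00 | 839760.00
X̄ = 61680.00 / 6440.00 = 9.58 mm
Ȳ = 839760.00 / 6440.00 = 130.40 mm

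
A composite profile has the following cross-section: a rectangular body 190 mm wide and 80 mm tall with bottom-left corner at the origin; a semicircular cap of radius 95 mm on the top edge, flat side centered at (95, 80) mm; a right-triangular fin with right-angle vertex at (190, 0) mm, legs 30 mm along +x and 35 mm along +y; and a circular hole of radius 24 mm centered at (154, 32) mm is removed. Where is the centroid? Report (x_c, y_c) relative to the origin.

x_c = 93.16 mm, y_c = 80.52 mm

Part | A | x̄ᵢ | ȳᵢ | A·x̄ᵢ | A·ȳᵢ
rectangular body | 15200.00 | 95.00 | 40.00 | 1444000.00 | 608000.00
semicircular top | 14176.44 | 95.00 | 120.32 | 1346761.50 | 1705698.28
triangular fin | 525.00 | 200.00 | 11.67 | 105000.00 | 6125.00
hole | -1809.56 | 154.00 | 32.00 | -278671.83 | -57905.84
Σ | 28091.88 |  |  | 2617089.67 | 2261917.45
x_c = 2617089.67 / 28091.88 = 93.16 mm
y_c = 2261917.45 / 28091.88 = 80.52 mm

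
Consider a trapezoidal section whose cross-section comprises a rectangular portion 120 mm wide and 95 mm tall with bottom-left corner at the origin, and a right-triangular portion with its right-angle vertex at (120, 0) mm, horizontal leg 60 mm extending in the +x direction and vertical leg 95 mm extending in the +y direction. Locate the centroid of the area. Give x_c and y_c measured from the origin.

x_c = 76.00 mm, y_c = 44.33 mm

Part | A | x̄ᵢ | ȳᵢ | A·x̄ᵢ | A·ȳᵢ
rectangular portion | 11400.00 | 60.00 | 47.50 | 684000.00 | 541500.00
triangular portion | 2850.00 | 140.00 | 31.67 | 399000.00 | 90250.00
Σ | 14250.00 |  |  | 1083000.00 | 631750.00
x_c = 1083000.00 / 14250.00 = 76.00 mm
y_c = 631750.00 / 14250.00 = 44.33 mm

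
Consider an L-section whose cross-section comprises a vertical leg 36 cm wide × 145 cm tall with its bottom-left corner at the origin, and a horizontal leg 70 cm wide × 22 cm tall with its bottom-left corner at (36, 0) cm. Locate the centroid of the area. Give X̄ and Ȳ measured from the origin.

vertical leg: A = 36 × 145 = 5220.00, centroid at (18.00, 72.50).
horizontal leg: A = 70 × 22 = 1540.00, centroid at (71.00, 11.00).
ΣA = 6760.00 cm²
ΣAX̄ = (5220.00)(18.00) + (1540.00)(71.00) = 203300.00 cm³
ΣAȲ = (5220.00)(72.50) + (1540.00)(11.00) = 395390.00 cm³
X̄ = 203300.00 / 6760.00 = 30.07 cm
Ȳ = 395390.00 / 6760.00 = 58.49 cm

X̄ = 30.07 cm, Ȳ = 58.49 cm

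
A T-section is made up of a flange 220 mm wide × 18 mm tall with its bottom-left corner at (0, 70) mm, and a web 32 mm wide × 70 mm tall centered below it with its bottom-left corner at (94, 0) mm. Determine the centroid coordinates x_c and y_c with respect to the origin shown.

x_c = 110.00 mm, y_c = 63.10 mm

web: A = 32 × 70 = 2240.00, centroid at (110.00, 35.00).
flange: A = 220 × 18 = 3960.00, centroid at (110.00, 79.00).
ΣA = 6200.00 mm²
ΣAx_c = (2240.00)(110.00) + (3960.00)(110.00) = 682000.00 mm³
ΣAy_c = (2240.00)(35.00) + (3960.00)(79.00) = 391240.00 mm³
x_c = 682000.00 / 6200.00 = 110.00 mm
y_c = 391240.00 / 6200.00 = 63.10 mm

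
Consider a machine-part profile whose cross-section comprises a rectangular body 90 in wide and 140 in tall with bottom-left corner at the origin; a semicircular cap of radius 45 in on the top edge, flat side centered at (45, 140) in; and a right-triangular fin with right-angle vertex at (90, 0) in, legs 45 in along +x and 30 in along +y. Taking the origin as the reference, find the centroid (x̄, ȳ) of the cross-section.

x̄ = 47.46 in, ȳ = 84.76 in

Part | A | x̄ᵢ | ȳᵢ | A·x̄ᵢ | A·ȳᵢ
rectangular body | 12600.00 | 45.00 | 70.00 | 567000.00 | 882000.00
semicircular top | 3180.86 | 45.00 | 159.10 | 143138.82 | 506070.76
triangular fin | 675.00 | 105.00 | 10.00 | 70875.00 | 6750.00
Σ | 16455.86 |  |  | 781013.82 | 1394820.76
x̄ = 781013.82 / 16455.86 = 47.46 in
ȳ = 1394820.76 / 16455.86 = 84.76 in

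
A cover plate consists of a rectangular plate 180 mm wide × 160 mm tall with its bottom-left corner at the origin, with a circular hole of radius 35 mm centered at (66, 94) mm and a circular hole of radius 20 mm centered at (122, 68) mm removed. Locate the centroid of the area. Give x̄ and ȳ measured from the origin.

x̄ = 92.20 mm, ȳ = 78.36 mm

plate: A = 180 × 160 = 28800.00, centroid at (90.00, 80.00).
hole 1: A = −π·35² = -3848.45, centroid at (66.00, 94.00).
hole 2: A = −π·20² = -1256.64, centroid at (122.00, 68.00).
ΣA = 23694.91 mm², ΣAx̄ = 2184692.51 mm³, ΣAȳ = 1856794.29 mm³.
x̄ = 2184692.51/23694.91 = 92.20 mm; ȳ = 1856794.29/23694.91 = 78.36 mm.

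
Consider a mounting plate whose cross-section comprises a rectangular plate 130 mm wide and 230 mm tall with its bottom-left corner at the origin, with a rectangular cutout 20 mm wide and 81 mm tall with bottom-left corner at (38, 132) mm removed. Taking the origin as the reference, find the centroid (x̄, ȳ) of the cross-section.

x̄ = 65.97 mm, ȳ = 111.71 mm

plate: A = 130 × 230 = 29900.00, centroid at (65.00, 115.00).
hole: A = −(20 × 81) = -1620.00, centroid at (48.00, 172.50).
ΣA = 28280.00 mm², ΣAx̄ = 1865740.00 mm³, ΣAȳ = 3159050.00 mm³.
x̄ = 1865740.00/28280.00 = 65.97 mm; ȳ = 3159050.00/28280.00 = 111.71 mm.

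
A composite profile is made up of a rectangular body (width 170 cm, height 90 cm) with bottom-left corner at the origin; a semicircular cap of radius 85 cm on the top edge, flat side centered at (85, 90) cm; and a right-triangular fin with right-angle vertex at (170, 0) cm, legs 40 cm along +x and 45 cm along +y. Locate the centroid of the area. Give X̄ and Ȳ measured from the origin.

X̄ = 88.21 cm, Ȳ = 77.42 cm

rectangular body: A = 170 × 90 = 15300.00, centroid at (85.00, 45.00).
semicircular top: A = ½π·85² = 11349.00, centroid at (85.00, 126.08).
triangular fin: A = ½·40·45 = 900.00, centroid at (183.33, 15.00).
ΣA = 27549.00 cm²
ΣAX̄ = (15300.00)(85.00) + (11349.00)(85.00) + (900.00)(183.33) = 2430165.29 cm³
ΣAȲ = (15300.00)(45.00) + (11349.00)(126.08) + (900.00)(15.00) = 2132826.98 cm³
X̄ = 2430165.29 / 27549.00 = 88.21 cm
Ȳ = 2132826.98 / 27549.00 = 77.42 cm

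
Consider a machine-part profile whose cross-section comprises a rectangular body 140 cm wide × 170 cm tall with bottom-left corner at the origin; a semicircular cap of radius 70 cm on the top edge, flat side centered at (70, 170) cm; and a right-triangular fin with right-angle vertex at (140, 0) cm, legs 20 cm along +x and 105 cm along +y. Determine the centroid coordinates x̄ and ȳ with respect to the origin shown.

rectangular body: A = 140 × 170 = 23800.00, centroid at (70.00, 85.00).
semicircular top: A = ½π·70² = 7696.90, centroid at (70.00, 199.71).
triangular fin: A = ½·20·105 = 1050.00, centroid at (146.67, 35.00).
ΣA = 32546.90 cm², ΣAx̄ = 2358783.14 cm³, ΣAȳ = 3596890.01 cm³.
x̄ = 2358783.14/32546.90 = 72.47 cm; ȳ = 3596890.01/32546.90 = 110.51 cm.

x̄ = 72.47 cm, ȳ = 110.51 cm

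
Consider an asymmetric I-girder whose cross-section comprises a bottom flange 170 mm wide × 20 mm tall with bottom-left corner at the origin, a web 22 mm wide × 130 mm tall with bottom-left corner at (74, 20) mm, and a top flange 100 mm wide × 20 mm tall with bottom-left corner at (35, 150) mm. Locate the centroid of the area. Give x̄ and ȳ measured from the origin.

bottom flange: A = 170 × 20 = 3400.00, centroid at (85.00, 10.00).
web: A = 22 × 130 = 2860.00, centroid at (85.00, 85.00).
top flange: A = 100 × 20 = 2000.00, centroid at (85.00, 160.00).
ΣA = 8260.00 mm², ΣAx̄ = 702100.00 mm³, ΣAȳ = 597100.00 mm³.
x̄ = 702100.00/8260.00 = 85.00 mm; ȳ = 597100.00/8260.00 = 72.29 mm.

x̄ = 85.00 mm, ȳ = 72.29 mm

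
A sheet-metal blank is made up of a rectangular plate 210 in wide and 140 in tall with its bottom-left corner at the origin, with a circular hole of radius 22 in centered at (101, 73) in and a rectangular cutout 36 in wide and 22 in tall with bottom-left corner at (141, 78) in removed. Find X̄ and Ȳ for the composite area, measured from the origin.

Part | A | x̄ᵢ | ȳᵢ | A·x̄ᵢ | A·ȳᵢ
plate | 29400.00 | 105.00 | 70.00 | 3087000.00 | 2058000.00
hole 1 | -1520.53 | 101.00 | 73.00 | -153573.62 | -110998.75
hole 2 | -792.00 | 159.00 | 89.00 | -125928.00 | -70488.00
Σ | 27087.47 |  |  | 2807498.38 | 1876513.25
X̄ = 2807498.38 / 27087.47 = 103.65 in
Ȳ = 1876513.25 / 27087.47 = 69.28 in

X̄ = 103.65 in, Ȳ = 69.28 in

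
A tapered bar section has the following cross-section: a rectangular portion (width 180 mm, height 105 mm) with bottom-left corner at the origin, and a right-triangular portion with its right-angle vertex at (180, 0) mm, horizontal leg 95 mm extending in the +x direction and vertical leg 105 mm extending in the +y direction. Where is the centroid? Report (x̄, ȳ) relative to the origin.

Part | A | x̄ᵢ | ȳᵢ | A·x̄ᵢ | A·ȳᵢ
rectangular portion | 18900.00 | 90.00 | 52.50 | 1701000.00 | 992250.00
triangular portion | 4987.50 | 211.67 | 35.00 | 1055687.50 | 174562.50
Σ | 23887.50 |  |  | 2756687.50 | 1166812.50
x̄ = 2756687.50 / 23887.50 = 115.40 mm
ȳ = 1166812.50 / 23887.50 = 48.85 mm

x̄ = 115.40 mm, ȳ = 48.85 mm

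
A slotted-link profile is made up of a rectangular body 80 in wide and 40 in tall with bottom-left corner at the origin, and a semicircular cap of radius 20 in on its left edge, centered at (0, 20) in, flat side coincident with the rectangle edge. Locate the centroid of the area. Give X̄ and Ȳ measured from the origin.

rectangular body: A = 80 × 40 = 3200.00, centroid at (40.00, 20.00).
semicircular end: A = ½π·20² = 628.32, centroid at (-8.49, 20.00).
ΣA = 3828.32 in²
ΣAX̄ = (3200.00)(40.00) + (628.32)(-8.49) = 122666.67 in³
ΣAȲ = (3200.00)(20.00) + (628.32)(20.00) = 76566.37 in³
X̄ = 122666.67 / 3828.32 = 32.04 in
Ȳ = 76566.37 / 3828.32 = 20.00 in

X̄ = 32.04 in, Ȳ = 20.00 in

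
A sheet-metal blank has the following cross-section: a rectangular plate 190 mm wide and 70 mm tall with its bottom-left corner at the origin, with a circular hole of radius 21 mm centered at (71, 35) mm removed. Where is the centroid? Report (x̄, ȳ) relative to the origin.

Part | A | x̄ᵢ | ȳᵢ | A·x̄ᵢ | A·ȳᵢ
plate | 13300.00 | 95.00 | 35.00 | 1263500.00 | 465500.00
hole | -1385.44 | 71.00 | 35.00 | -98366.41 | -48490.48
Σ | 11914.56 |  |  | 1165133.59 | 417009.52
x̄ = 1165133.59 / 11914.56 = 97.79 mm
ȳ = 417009.52 / 11914.56 = 35.00 mm

x̄ = 97.79 mm, ȳ = 35.00 mm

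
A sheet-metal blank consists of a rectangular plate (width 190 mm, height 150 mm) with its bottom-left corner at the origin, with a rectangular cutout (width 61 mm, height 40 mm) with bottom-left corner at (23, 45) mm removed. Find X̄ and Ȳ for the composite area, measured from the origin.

plate: A = 190 × 150 = 28500.00, centroid at (95.00, 75.00).
hole: A = −(61 × 40) = -2440.00, centroid at (53.50, 65.00).
ΣA = 26060.00 mm²
ΣAX̄ = (28500.00)(95.00) + (-2440.00)(53.50) = 2576960.00 mm³
ΣAȲ = (28500.00)(75.00) + (-2440.00)(65.00) = 1978900.00 mm³
X̄ = 2576960.00 / 26060.00 = 98.89 mm
Ȳ = 1978900.00 / 26060.00 = 75.94 mm

X̄ = 98.89 mm, Ȳ = 75.94 mm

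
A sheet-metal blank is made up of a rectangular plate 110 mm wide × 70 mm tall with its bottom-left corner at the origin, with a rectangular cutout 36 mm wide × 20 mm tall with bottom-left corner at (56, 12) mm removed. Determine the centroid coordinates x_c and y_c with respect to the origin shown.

plate: A = 110 × 70 = 7700.00, centroid at (55.00, 35.00).
hole: A = −(36 × 20) = -720.00, centroid at (74.00, 22.00).
ΣA = 6980.00 mm²
ΣAx_c = (7700.00)(55.00) + (-720.00)(74.00) = 370220.00 mm³
ΣAy_c = (7700.00)(35.00) + (-720.00)(22.00) = 253660.00 mm³
x_c = 370220.00 / 6980.00 = 53.04 mm
y_c = 253660.00 / 6980.00 = 36.34 mm

x_c = 53.04 mm, y_c = 36.34 mm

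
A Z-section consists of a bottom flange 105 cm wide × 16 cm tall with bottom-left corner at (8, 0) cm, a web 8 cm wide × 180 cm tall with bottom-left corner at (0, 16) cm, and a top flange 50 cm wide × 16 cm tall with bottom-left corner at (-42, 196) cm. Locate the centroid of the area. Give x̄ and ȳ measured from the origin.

x̄ = 23.93 cm, ȳ = 84.00 cm

Part | A | x̄ᵢ | ȳᵢ | A·x̄ᵢ | A·ȳᵢ
bottom flange | 1680.00 | 60.50 | 8.00 | 101640.00 | 13440.00
web | 1440.00 | 4.00 | 106.00 | 5760.00 | 152640.00
top flange | 800.00 | -17.00 | 204.00 | -13600.00 | 163200.00
Σ | 3920.00 |  |  | 93800.00 | 329280.00
x̄ = 93800.00 / 3920.00 = 23.93 cm
ȳ = 329280.00 / 3920.00 = 84.00 cm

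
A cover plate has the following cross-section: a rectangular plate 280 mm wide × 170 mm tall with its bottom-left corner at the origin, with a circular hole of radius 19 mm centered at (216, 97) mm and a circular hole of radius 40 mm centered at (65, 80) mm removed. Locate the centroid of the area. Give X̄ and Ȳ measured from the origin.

plate: A = 280 × 170 = 47600.00, centroid at (140.00, 85.00).
hole 1: A = −π·19² = -1134.11, centroid at (216.00, 97.00).
hole 2: A = −π·40² = -5026.55, centroid at (65.00, 80.00).
ΣA = 41439.34 mm²
ΣAX̄ = (47600.00)(140.00) + (-1134.11)(216.00) + (-5026.55)(65.00) = 6092305.54 mm³
ΣAȲ = (47600.00)(85.00) + (-1134.11)(97.00) + (-5026.55)(80.00) = 3533866.99 mm³
X̄ = 6092305.54 / 41439.34 = 147.02 mm
Ȳ = 3533866.99 / 41439.34 = 85.28 mm

X̄ = 147.02 mm, Ȳ = 85.28 mm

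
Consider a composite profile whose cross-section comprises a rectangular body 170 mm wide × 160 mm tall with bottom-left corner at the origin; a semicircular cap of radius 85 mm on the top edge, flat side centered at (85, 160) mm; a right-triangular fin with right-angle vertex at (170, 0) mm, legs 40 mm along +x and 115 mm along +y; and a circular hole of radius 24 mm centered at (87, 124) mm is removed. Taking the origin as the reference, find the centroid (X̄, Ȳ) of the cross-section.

rectangular body: A = 170 × 160 = 27200.00, centroid at (85.00, 80.00).
semicircular top: A = ½π·85² = 11349.00, centroid at (85.00, 196.08).
triangular fin: A = ½·40·115 = 2300.00, centroid at (183.33, 38.33).
hole: A = −π·24² = -1809.56, centroid at (87.00, 124.00).
ΣA = 39039.45 mm², ΣAX̄ = 3540900.47 mm³, ΣAȲ = 4265038.77 mm³.
X̄ = 3540900.47/39039.45 = 90.70 mm; Ȳ = 4265038.77/39039.45 = 109.25 mm.

X̄ = 90.70 mm, Ȳ = 109.25 mm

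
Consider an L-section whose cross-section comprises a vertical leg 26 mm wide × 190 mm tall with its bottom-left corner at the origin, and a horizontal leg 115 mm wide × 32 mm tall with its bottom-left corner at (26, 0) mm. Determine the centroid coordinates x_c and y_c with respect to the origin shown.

Part | A | x̄ᵢ | ȳᵢ | A·x̄ᵢ | A·ȳᵢ
vertical leg | 4940.00 | 13.00 | 95.00 | 64220.00 | 469300.00
horizontal leg | 3680.00 | 83.50 | 16.00 | 307280.00 | 58880.00
Σ | 8620.00 |  |  | 371500.00 | 528180.00
x_c = 371500.00 / 8620.00 = 43.10 mm
y_c = 528180.00 / 8620.00 = 61.27 mm

x_c = 43.10 mm, y_c = 61.27 mm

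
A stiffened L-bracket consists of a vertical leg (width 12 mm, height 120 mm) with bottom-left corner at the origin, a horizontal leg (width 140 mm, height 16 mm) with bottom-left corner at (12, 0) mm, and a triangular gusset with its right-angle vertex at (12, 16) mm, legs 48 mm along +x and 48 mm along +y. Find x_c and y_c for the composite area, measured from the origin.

vertical leg: A = 12 × 120 = 1440.00, centroid at (6.00, 60.00).
horizontal leg: A = 140 × 16 = 2240.00, centroid at (82.00, 8.00).
gusset: A = ½·48·48 = 1152.00, centroid at (28.00, 32.00).
ΣA = 4832.00 mm², ΣAx_c = 224576.00 mm³, ΣAy_c = 141184.00 mm³.
x_c = 224576.00/4832.00 = 46.48 mm; y_c = 141184.00/4832.00 = 29.22 mm.

x_c = 46.48 mm, y_c = 29.22 mm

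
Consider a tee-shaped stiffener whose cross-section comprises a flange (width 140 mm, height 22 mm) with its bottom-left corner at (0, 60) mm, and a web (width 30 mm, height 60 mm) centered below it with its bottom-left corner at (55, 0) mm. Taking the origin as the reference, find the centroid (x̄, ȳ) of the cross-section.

x̄ = 70.00 mm, ȳ = 55.88 mm

web: A = 30 × 60 = 1800.00, centroid at (70.00, 30.00).
flange: A = 140 × 22 = 3080.00, centroid at (70.00, 71.00).
ΣA = 4880.00 mm²
ΣAx̄ = (1800.00)(70.00) + (3080.00)(70.00) = 341600.00 mm³
ΣAȳ = (1800.00)(30.00) + (3080.00)(71.00) = 272680.00 mm³
x̄ = 341600.00 / 4880.00 = 70.00 mm
ȳ = 272680.00 / 4880.00 = 55.88 mm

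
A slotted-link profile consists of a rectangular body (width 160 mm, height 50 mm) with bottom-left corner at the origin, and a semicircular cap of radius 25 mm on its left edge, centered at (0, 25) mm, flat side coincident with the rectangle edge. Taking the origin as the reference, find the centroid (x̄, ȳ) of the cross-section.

x̄ = 70.10 mm, ȳ = 25.00 mm

Part | A | x̄ᵢ | ȳᵢ | A·x̄ᵢ | A·ȳᵢ
rectangular body | 8000.00 | 80.00 | 25.00 | 640000.00 | 200000.00
semicircular end | 981.75 | -10.61 | 25.00 | -10416.67 | 24543.69
Σ | 8981.75 |  |  | 629583.33 | 224543.69
x̄ = 629583.33 / 8981.75 = 70.10 mm
ȳ = 224543.69 / 8981.75 = 25.00 mm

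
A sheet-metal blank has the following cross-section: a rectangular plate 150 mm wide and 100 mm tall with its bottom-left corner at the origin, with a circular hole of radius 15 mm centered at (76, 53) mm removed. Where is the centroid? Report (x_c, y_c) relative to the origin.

plate: A = 150 × 100 = 15000.00, centroid at (75.00, 50.00).
hole: A = −π·15² = -706.86, centroid at (76.00, 53.00).
ΣA = 14293.14 mm², ΣAx_c = 1071278.77 mm³, ΣAy_c = 712536.51 mm³.
x_c = 1071278.77/14293.14 = 74.95 mm; y_c = 712536.51/14293.14 = 49.85 mm.

x_c = 74.95 mm, y_c = 49.85 mm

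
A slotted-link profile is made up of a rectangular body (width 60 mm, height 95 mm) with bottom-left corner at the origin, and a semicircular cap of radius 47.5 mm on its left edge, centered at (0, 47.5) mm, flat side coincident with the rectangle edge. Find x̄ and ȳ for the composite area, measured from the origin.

rectangular body: A = 60 × 95 = 5700.00, centroid at (30.00, 47.50).
semicircular end: A = ½π·47.5² = 3544.11, centroid at (-20.16, 47.50).
ΣA = 9244.11 mm², ΣAx̄ = 99552.08 mm³, ΣAȳ = 439095.19 mm³.
x̄ = 99552.08/9244.11 = 10.77 mm; ȳ = 439095.19/9244.11 = 47.50 mm.

x̄ = 10.77 mm, ȳ = 47.50 mm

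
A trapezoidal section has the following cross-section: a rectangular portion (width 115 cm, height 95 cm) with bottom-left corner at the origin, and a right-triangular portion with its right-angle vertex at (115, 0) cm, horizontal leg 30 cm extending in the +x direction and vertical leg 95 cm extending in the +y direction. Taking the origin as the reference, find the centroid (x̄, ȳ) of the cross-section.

Part | A | x̄ᵢ | ȳᵢ | A·x̄ᵢ | A·ȳᵢ
rectangular portion | 10925.00 | 57.50 | 47.50 | 628187.50 | 518937.50
triangular portion | 1425.00 | 125.00 | 31.67 | 178125.00 | 45125.00
Σ | 12350.00 |  |  | 806312.50 | 564062.50
x̄ = 806312.50 / 12350.00 = 65.29 cm
ȳ = 564062.50 / 12350.00 = 45.67 cm

x̄ = 65.29 cm, ȳ = 45.67 cm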